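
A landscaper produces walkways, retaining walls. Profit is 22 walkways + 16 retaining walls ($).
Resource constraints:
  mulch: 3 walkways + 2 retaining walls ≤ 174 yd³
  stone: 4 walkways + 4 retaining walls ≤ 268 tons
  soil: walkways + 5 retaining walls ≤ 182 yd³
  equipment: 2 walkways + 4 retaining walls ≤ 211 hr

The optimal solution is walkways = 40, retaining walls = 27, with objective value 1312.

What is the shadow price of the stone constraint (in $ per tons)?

Check each constraint at x*: mulch 174/174 (tight); stone 268/268 (tight); soil 175/182 (slack 7); equipment 188/211 (slack 23).
By complementary slackness, y = 0 for the non-binding constraints.
Dual feasibility on the basic columns requires 3·y_mulch + 4·y_stone = 22, 2·y_mulch + 4·y_stone = 16.
→ y_mulch = 6 and y_stone = 1.
Shadow price of stone = 1.

1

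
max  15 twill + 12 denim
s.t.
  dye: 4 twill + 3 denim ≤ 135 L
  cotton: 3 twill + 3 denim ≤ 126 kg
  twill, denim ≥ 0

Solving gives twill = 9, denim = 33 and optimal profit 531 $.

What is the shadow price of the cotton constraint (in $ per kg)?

Check each constraint at x*: dye 135/135 (tight); cotton 126/126 (tight).
The binding rows give the dual system: 4·y_dye + 3·y_cotton = 15 and 3·y_dye + 3·y_cotton = 12.
This yields shadow prices y_dye = 3, y_cotton = 1.
Shadow price of cotton = 1.

1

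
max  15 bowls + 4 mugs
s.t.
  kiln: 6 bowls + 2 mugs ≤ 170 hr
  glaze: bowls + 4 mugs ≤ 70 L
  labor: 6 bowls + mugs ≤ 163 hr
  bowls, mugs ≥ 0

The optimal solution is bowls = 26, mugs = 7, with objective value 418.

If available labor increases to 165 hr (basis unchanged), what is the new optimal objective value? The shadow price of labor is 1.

420

Δb = 2, so new z* = 418 + (1)·(2) = 418 + 2 = 420.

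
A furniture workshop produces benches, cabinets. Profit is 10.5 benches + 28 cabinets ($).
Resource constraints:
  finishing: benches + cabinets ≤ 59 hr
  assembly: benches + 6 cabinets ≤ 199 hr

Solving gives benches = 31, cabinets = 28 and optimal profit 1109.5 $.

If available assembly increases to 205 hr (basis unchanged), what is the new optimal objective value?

1130.5

Check each constraint at x*: finishing 59/59 (tight); assembly 199/199 (tight).
From A_Bᵀ y = c: 1·y_finishing + 1·y_assembly = 10.5; 1·y_finishing + 6·y_assembly = 28.
This yields shadow prices y_finishing = 7, y_assembly = 3.5.
Δz = y_assembly·Δb = 3.5 × (6) = 21, so new z* = 1109.5 + 21 = 1130.5.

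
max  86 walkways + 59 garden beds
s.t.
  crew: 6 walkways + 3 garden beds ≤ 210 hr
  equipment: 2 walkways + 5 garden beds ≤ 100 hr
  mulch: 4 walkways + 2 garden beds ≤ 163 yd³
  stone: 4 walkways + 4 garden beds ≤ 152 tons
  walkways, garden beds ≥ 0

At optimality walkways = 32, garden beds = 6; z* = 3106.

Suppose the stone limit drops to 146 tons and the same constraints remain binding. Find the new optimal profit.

3058

At the optimum: crew uses 210 of 210 (binding); equipment uses 94 of 100 (slack = 6); mulch uses 140 of 163 (slack = 23); stone uses 152 of 152 (binding).
Slack constraints have shadow price 0 (complementary slackness).
From A_Bᵀ y = c: 6·y_crew + 4·y_stone = 86; 3·y_crew + 4·y_stone = 59.
This yields shadow prices y_crew = 9, y_stone = 8.
Δz = y_stone·Δb = 8 × (-6) = -48, so new z* = 3106 − 48 = 3058.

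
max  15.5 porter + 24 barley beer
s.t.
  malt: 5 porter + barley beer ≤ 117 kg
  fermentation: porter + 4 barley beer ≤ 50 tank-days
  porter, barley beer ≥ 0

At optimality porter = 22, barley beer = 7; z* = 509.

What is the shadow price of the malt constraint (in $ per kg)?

2

At the optimum: malt uses 117 of 117 (binding); fermentation uses 50 of 50 (binding).
Dual feasibility on the basic columns requires 5·y_malt + 1·y_fermentation = 15.5, 1·y_malt + 4·y_fermentation = 24.
Solving: y_malt = 2, y_fermentation = 5.5.
Shadow price of malt = 2.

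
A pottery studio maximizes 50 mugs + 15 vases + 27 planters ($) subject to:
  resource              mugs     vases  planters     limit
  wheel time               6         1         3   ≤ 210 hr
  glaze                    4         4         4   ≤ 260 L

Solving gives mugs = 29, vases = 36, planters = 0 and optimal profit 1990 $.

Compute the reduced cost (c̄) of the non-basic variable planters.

-2

Check each constraint at x*: wheel time 210/210 (tight); glaze 260/260 (tight).
The binding rows give the dual system: 6·y_wheel time + 4·y_glaze = 50 and 1·y_wheel time + 4·y_glaze = 15.
→ y_wheel time = 7 and y_glaze = 2.
Reduced cost of planters: c₃ − yᵀa₃ = 27 − (7·3 + 2·4) = 27 − 29 = -2.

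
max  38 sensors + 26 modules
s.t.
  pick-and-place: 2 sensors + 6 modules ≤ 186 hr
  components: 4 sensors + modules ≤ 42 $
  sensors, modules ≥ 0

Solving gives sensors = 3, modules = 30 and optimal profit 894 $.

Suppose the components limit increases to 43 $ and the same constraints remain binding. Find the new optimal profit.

902

Check each constraint at x*: pick-and-place 186/186 (tight); components 42/42 (tight).
Dual feasibility on the basic columns requires 2·y_pick-and-place + 4·y_components = 38, 6·y_pick-and-place + 1·y_components = 26.
Solving: y_pick-and-place = 3, y_components = 8.
Δz = y_components·Δb = 8 × (1) = 8, so new z* = 894 + 8 = 902.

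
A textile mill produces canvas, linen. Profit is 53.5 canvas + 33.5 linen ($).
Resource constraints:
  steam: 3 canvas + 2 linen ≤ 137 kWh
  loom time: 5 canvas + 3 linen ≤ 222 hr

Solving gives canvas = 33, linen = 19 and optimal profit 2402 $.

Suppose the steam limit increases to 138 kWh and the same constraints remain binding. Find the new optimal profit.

2409

At the optimum: steam uses 137 of 137 (binding); loom time uses 222 of 222 (binding).
From A_Bᵀ y = c: 3·y_steam + 5·y_loom time = 53.5; 2·y_steam + 3·y_loom time = 33.5.
This yields shadow prices y_steam = 7, y_loom time = 6.5.
Δz = y_steam·Δb = 7 × (1) = 7, so new z* = 2402 + 7 = 2409.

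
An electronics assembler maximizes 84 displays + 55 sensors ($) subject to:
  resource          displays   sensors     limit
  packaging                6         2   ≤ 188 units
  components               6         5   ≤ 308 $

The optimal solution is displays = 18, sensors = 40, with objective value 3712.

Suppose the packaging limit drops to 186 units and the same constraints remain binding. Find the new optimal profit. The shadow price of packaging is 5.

Δb = -2, so new z* = 3712 + (5)·(-2) = 3712 − 10 = 3702.

3702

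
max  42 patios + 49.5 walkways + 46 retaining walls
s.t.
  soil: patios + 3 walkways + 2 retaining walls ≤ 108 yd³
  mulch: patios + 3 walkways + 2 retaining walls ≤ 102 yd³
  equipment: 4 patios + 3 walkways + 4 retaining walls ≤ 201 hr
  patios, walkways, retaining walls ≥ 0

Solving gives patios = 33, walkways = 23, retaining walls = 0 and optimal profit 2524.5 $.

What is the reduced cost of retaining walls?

-4

Check each constraint at x*: soil 102/108 (slack 6); mulch 102/102 (tight); equipment 201/201 (tight).
Slack constraints have shadow price 0 (complementary slackness).
The binding rows give the dual system: 1·y_mulch + 4·y_equipment = 42 and 3·y_mulch + 3·y_equipment = 49.5.
Solving: y_mulch = 8, y_equipment = 8.5.
Reduced cost of retaining walls: c₃ − yᵀa₃ = 46 − (8·2 + 8.5·4) = 46 − 50 = -4.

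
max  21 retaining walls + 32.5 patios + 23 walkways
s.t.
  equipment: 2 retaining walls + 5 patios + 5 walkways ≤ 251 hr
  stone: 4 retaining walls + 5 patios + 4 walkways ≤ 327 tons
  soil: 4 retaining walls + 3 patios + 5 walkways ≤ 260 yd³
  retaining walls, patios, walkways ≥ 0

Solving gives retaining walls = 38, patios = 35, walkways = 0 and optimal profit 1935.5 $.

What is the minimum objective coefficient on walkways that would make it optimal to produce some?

At the optimum: equipment uses 251 of 251 (binding); stone uses 327 of 327 (binding); soil uses 257 of 260 (slack = 3).
By complementary slackness, y = 0 for the non-binding constraint.
From A_Bᵀ y = c: 2·y_equipment + 4·y_stone = 21; 5·y_equipment + 5·y_stone = 32.5.
Solving: y_equipment = 2.5, y_stone = 4.
walkways enters the basis when its profit ≥ yᵀa₃ = 2.5·5 + 4·4 = 28.5.

28.5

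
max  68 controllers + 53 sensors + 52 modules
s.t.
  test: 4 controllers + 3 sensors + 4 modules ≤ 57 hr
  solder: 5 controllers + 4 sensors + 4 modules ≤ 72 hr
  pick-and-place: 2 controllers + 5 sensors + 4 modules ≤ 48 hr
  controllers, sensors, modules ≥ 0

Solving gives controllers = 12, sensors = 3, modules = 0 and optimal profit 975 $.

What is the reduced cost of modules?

-8

Binding: test and solder. Non-binding: pick-and-place (9 unused).
Since pick-and-place is not tight, its dual is 0.
The binding rows give the dual system: 4·y_test + 5·y_solder = 68 and 3·y_test + 4·y_solder = 53.
→ y_test = 7 and y_solder = 8.
Reduced cost of modules: c₃ − yᵀa₃ = 52 − (7·4 + 8·4) = 52 − 60 = -8.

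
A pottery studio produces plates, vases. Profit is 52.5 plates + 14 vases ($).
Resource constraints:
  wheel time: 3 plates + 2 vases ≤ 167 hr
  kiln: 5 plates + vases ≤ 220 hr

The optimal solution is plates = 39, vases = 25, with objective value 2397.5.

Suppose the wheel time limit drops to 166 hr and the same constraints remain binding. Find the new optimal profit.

Both wheel time and kiln are binding at x*.
From A_Bᵀ y = c: 3·y_wheel time + 5·y_kiln = 52.5; 2·y_wheel time + 1·y_kiln = 14.
Solving: y_wheel time = 2.5, y_kiln = 9.
Δz = y_wheel time·Δb = 2.5 × (-1) = -2.5, so new z* = 2397.5 − 2.5 = 2395.

2395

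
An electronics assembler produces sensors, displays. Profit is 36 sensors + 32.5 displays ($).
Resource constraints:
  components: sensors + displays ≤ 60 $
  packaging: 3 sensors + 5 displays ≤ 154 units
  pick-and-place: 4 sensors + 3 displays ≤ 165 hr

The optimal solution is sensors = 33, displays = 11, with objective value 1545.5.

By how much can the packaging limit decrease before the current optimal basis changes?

Binding constraints: packaging, pick-and-place. The basis is B = [[3,5],[4,3]] with det -11.
Per unit decrease in packaging, x* moves by d = (0.2727, -0.3636).
The basis stays optimal until displays reaches 0; allowable decrease = 30.25 units.

30.25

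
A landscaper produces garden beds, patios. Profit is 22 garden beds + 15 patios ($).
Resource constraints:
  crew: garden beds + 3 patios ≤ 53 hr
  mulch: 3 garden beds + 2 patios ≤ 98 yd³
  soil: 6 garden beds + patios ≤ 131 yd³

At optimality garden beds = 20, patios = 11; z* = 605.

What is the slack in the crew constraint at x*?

0

crew used = 1·20 + 3·11 = 53; slack = 53 − 53 = 0.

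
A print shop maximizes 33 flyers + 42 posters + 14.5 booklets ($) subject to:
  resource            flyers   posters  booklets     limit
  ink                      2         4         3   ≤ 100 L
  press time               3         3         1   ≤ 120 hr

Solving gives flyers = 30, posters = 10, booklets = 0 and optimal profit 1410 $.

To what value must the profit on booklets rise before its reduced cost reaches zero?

Both ink and press time are binding at x*.
Dual feasibility on the basic columns requires 2·y_ink + 3·y_press time = 33, 4·y_ink + 3·y_press time = 42.
→ y_ink = 4.5 and y_press time = 8.
booklets enters the basis when its profit ≥ yᵀa₃ = 4.5·3 + 8·1 = 21.5.

21.5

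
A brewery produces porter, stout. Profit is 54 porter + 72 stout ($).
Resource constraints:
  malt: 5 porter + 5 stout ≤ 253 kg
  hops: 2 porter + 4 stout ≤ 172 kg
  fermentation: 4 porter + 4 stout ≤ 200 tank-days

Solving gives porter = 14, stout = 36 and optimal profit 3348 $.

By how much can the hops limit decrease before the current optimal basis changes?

72

Binding constraints: hops, fermentation. The basis is B = [[2,4],[4,4]] with det -8.
Per unit decrease in hops, x* moves by d = (0.5, -0.5).
The basis stays optimal until stout reaches 0; allowable decrease = 72 kg.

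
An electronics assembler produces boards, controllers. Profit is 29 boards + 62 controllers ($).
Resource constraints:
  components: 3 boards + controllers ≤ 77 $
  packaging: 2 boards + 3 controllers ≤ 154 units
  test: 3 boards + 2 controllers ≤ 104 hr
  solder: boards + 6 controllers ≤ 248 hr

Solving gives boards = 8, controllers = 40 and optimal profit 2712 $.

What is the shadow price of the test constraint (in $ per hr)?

7

Binding: test and solder. Non-binding: components (13 unused), packaging (18 unused).
Since components, packaging are not tight, their duals are 0.
The binding rows give the dual system: 3·y_test + 1·y_solder = 29 and 2·y_test + 6·y_solder = 62.
This yields shadow prices y_test = 7, y_solder = 8.
Shadow price of test = 7.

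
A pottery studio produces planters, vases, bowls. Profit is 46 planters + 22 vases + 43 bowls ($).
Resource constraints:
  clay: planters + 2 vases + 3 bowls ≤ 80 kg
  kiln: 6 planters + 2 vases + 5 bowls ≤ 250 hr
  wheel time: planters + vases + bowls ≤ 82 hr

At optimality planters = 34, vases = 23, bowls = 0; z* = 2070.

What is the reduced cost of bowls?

Binding: clay and kiln. Non-binding: wheel time (25 unused).
By complementary slackness, y = 0 for the non-binding constraint.
From A_Bᵀ y = c: 1·y_clay + 6·y_kiln = 46; 2·y_clay + 2·y_kiln = 22.
Solving: y_clay = 4, y_kiln = 7.
Reduced cost of bowls: c₃ − yᵀa₃ = 43 − (4·3 + 7·5) = 43 − 47 = -4.

-4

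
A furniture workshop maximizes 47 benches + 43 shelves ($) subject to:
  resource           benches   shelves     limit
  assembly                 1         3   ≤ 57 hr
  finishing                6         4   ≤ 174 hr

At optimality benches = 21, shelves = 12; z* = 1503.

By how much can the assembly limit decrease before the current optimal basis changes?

Binding constraints: assembly, finishing. The basis is B = [[1,3],[6,4]] with det -14.
Per unit decrease in assembly, x* moves by d = (0.2857, -0.4286).
The basis stays optimal until shelves reaches 0; allowable decrease = 28 hr.

28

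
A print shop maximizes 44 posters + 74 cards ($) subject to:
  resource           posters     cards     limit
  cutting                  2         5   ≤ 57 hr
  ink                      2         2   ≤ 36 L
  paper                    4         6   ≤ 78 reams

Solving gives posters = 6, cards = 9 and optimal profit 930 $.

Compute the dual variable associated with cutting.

4

Binding: cutting and paper. Non-binding: ink (6 unused).
Since ink is not tight, its dual is 0.
From A_Bᵀ y = c: 2·y_cutting + 4·y_paper = 44; 5·y_cutting + 6·y_paper = 74.
→ y_cutting = 4 and y_paper = 9.
Shadow price of cutting = 4.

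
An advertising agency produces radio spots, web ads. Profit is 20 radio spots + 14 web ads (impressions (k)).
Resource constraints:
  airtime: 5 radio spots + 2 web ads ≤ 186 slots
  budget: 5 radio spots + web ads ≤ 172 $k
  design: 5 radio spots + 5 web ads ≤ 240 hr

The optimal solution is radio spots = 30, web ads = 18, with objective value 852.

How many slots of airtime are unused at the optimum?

airtime used = 5·30 + 2·18 = 186; slack = 186 − 186 = 0.

0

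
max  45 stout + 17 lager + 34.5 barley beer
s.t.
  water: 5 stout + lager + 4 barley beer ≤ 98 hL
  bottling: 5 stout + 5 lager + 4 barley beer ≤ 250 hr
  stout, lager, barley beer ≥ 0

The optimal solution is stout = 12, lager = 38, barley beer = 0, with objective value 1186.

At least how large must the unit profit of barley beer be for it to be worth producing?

At the optimum: water uses 98 of 98 (binding); bottling uses 250 of 250 (binding).
The binding rows give the dual system: 5·y_water + 5·y_bottling = 45 and 1·y_water + 5·y_bottling = 17.
This yields shadow prices y_water = 7, y_bottling = 2.
barley beer enters the basis when its profit ≥ yᵀa₃ = 7·4 + 2·4 = 36.

36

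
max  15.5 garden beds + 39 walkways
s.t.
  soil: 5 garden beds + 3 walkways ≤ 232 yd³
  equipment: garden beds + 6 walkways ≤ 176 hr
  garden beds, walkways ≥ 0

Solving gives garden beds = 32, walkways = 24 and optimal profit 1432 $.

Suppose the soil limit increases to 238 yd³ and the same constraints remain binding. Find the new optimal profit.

1444

At the optimum: soil uses 232 of 232 (binding); equipment uses 176 of 176 (binding).
The binding rows give the dual system: 5·y_soil + 1·y_equipment = 15.5 and 3·y_soil + 6·y_equipment = 39.
→ y_soil = 2 and y_equipment = 5.5.
Δz = y_soil·Δb = 2 × (6) = 12, so new z* = 1432 + 12 = 1444.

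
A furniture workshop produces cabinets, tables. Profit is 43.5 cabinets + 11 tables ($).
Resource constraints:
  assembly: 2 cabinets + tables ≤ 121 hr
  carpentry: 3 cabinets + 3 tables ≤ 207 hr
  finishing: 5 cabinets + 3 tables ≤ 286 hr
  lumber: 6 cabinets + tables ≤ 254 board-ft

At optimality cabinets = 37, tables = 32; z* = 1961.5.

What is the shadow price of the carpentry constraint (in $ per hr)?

1.5

At the optimum: assembly uses 106 of 121 (slack = 15); carpentry uses 207 of 207 (binding); finishing uses 281 of 286 (slack = 5); lumber uses 254 of 254 (binding).
Slack constraints have shadow price 0 (complementary slackness).
Dual feasibility on the basic columns requires 3·y_carpentry + 6·y_lumber = 43.5, 3·y_carpentry + 1·y_lumber = 11.
This yields shadow prices y_carpentry = 1.5, y_lumber = 6.5.
Shadow price of carpentry = 1.5.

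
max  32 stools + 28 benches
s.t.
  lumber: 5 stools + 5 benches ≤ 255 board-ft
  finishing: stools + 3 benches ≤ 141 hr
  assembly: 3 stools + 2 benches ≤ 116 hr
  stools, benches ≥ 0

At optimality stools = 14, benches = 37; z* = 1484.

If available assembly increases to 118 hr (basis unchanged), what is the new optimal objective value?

1492

Check each constraint at x*: lumber 255/255 (tight); finishing 125/141 (slack 16); assembly 116/116 (tight).
By complementary slackness, y = 0 for the non-binding constraint.
Dual feasibility on the basic columns requires 5·y_lumber + 3·y_assembly = 32, 5·y_lumber + 2·y_assembly = 28.
→ y_lumber = 4 and y_assembly = 4.
Δz = y_assembly·Δb = 4 × (2) = 8, so new z* = 1484 + 8 = 1492.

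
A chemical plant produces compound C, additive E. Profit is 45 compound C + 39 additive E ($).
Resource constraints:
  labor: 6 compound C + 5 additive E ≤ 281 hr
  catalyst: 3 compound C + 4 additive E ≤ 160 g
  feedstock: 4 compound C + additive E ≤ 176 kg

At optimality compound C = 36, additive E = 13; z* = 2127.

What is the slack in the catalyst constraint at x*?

0

catalyst used = 3·36 + 4·13 = 160; slack = 160 − 160 = 0.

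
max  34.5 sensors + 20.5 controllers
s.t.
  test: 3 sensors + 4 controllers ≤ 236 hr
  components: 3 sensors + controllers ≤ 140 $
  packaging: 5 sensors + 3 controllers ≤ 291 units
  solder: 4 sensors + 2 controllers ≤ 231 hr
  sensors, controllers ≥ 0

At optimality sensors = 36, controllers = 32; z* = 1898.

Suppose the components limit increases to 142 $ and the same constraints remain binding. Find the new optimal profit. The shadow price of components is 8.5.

Δb = 2, so new z* = 1898 + (8.5)·(2) = 1898 + 17 = 1915.

1915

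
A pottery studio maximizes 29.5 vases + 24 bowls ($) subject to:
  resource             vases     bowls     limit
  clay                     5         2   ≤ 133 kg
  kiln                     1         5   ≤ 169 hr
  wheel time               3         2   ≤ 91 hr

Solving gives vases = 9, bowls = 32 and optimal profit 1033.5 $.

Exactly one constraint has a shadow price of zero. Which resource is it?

clay: 109/133 (slack 24)
kiln: 169/169 (binding)
wheel time: 91/91 (binding)
By complementary slackness, a constraint with positive slack has shadow price 0 → clay.

clay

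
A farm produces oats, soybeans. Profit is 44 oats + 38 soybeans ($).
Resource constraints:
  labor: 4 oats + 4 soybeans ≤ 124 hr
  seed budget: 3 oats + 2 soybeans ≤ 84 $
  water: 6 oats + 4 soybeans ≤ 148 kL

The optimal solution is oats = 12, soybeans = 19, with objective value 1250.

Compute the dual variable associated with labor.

6.5

Binding: labor and water. Non-binding: seed budget (10 unused).
Slack constraints have shadow price 0 (complementary slackness).
Dual feasibility on the basic columns requires 4·y_labor + 6·y_water = 44, 4·y_labor + 4·y_water = 38.
Solving: y_labor = 6.5, y_water = 3.
Shadow price of labor = 6.5.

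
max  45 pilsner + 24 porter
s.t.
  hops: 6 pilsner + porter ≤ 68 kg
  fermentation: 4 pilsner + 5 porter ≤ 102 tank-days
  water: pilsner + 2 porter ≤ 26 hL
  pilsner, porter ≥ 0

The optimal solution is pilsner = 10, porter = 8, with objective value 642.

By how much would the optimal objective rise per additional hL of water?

9

Check each constraint at x*: hops 68/68 (tight); fermentation 80/102 (slack 22); water 26/26 (tight).
Slack constraints have shadow price 0 (complementary slackness).
From A_Bᵀ y = c: 6·y_hops + 1·y_water = 45; 1·y_hops + 2·y_water = 24.
This yields shadow prices y_hops = 6, y_water = 9.
Shadow price of water = 9.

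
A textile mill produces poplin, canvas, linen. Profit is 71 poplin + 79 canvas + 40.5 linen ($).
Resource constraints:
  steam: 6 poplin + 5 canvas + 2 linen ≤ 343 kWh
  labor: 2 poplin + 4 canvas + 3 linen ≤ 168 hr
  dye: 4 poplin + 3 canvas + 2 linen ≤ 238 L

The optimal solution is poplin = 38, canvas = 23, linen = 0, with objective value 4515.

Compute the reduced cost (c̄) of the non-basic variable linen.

-3

Binding: steam and labor. Non-binding: dye (17 unused).
By complementary slackness, y = 0 for the non-binding constraint.
The binding rows give the dual system: 6·y_steam + 2·y_labor = 71 and 5·y_steam + 4·y_labor = 79.
This yields shadow prices y_steam = 9, y_labor = 8.5.
Reduced cost of linen: c₃ − yᵀa₃ = 40.5 − (9·2 + 8.5·3) = 40.5 − 43.5 = -3.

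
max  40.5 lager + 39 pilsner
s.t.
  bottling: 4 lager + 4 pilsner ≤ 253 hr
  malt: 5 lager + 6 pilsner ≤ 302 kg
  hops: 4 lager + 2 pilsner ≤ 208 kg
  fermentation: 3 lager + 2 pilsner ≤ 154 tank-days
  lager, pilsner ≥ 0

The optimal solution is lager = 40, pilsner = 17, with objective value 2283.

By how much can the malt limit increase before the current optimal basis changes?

Binding constraints: malt, fermentation. The basis is B = [[5,6],[3,2]] with det -8.
Per unit increase in malt, x* moves by d = (-0.25, 0.375).
The basis stays optimal until bottling becomes binding; allowable increase = 50 kg.

50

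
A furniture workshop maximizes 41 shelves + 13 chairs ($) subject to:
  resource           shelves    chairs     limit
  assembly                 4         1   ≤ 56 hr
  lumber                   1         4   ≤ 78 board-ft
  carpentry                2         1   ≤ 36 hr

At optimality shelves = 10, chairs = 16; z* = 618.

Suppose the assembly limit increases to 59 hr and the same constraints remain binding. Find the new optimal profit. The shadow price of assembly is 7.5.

640.5

Δb = 3, so new z* = 618 + (7.5)·(3) = 618 + 22.5 = 640.5.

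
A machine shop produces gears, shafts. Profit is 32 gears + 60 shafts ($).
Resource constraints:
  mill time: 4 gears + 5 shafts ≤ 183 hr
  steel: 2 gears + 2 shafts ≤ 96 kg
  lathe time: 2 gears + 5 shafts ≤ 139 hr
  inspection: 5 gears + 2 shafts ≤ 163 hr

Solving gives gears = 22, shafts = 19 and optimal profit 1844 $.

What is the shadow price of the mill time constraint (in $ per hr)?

4

At the optimum: mill time uses 183 of 183 (binding); steel uses 82 of 96 (slack = 14); lathe time uses 139 of 139 (binding); inspection uses 148 of 163 (slack = 15).
Slack constraints have shadow price 0 (complementary slackness).
From A_Bᵀ y = c: 4·y_mill time + 2·y_lathe time = 32; 5·y_mill time + 5·y_lathe time = 60.
This yields shadow prices y_mill time = 4, y_lathe time = 8.
Shadow price of mill time = 4.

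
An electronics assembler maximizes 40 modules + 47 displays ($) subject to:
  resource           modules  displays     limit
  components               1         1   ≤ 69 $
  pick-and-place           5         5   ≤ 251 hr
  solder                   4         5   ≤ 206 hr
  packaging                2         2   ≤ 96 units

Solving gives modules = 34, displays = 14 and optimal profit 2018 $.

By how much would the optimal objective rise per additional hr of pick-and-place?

Check each constraint at x*: components 48/69 (slack 21); pick-and-place 240/251 (slack 11); solder 206/206 (tight); packaging 96/96 (tight).
By complementary slackness, y = 0 for the non-binding constraints.
From A_Bᵀ y = c: 4·y_solder + 2·y_packaging = 40; 5·y_solder + 2·y_packaging = 47.
This yields shadow prices y_solder = 7, y_packaging = 6.
Shadow price of pick-and-place = 0.

0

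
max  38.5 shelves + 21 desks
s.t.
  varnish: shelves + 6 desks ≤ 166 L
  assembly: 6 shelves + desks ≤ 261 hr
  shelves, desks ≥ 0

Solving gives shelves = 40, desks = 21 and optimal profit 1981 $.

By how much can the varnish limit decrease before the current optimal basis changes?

Binding constraints: varnish, assembly. The basis is B = [[1,6],[6,1]] with det -35.
Per unit decrease in varnish, x* moves by d = (0.0286, -0.1714).
The basis stays optimal until desks reaches 0; allowable decrease = 122.5 L.

122.5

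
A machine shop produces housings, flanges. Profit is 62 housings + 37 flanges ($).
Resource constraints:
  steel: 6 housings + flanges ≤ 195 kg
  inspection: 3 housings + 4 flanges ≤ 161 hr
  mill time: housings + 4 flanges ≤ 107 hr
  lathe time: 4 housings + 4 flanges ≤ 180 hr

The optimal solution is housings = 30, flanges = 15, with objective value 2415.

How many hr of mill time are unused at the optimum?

mill time used = 1·30 + 4·15 = 90; slack = 107 − 90 = 17.

17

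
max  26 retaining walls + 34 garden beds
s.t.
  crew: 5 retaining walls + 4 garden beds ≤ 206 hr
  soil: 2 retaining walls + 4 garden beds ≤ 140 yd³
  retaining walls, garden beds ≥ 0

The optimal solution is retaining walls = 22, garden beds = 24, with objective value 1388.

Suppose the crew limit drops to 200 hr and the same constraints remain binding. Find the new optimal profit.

1370

Check each constraint at x*: crew 206/206 (tight); soil 140/140 (tight).
Dual feasibility on the basic columns requires 5·y_crew + 2·y_soil = 26, 4·y_crew + 4·y_soil = 34.
→ y_crew = 3 and y_soil = 5.5.
Δz = y_crew·Δb = 3 × (-6) = -18, so new z* = 1388 − 18 = 1370.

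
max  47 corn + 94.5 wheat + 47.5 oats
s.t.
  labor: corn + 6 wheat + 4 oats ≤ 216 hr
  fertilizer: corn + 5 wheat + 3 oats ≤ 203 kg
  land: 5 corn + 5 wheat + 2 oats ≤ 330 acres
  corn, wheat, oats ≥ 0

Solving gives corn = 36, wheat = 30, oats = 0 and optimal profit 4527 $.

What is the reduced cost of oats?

Binding: labor and land. Non-binding: fertilizer (17 unused).
By complementary slackness, y = 0 for the non-binding constraint.
Dual feasibility on the basic columns requires 1·y_labor + 5·y_land = 47, 6·y_labor + 5·y_land = 94.5.
This yields shadow prices y_labor = 9.5, y_land = 7.5.
Reduced cost of oats: c₃ − yᵀa₃ = 47.5 − (9.5·4 + 7.5·2) = 47.5 − 53 = -5.5.

-5.5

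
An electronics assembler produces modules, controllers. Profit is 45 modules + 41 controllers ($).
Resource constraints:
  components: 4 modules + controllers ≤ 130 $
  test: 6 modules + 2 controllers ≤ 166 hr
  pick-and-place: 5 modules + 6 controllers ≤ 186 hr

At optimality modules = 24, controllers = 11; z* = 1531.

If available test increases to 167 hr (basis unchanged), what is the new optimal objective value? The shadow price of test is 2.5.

Δb = 1, so new z* = 1531 + (2.5)·(1) = 1531 + 2.5 = 1533.5.

1533.5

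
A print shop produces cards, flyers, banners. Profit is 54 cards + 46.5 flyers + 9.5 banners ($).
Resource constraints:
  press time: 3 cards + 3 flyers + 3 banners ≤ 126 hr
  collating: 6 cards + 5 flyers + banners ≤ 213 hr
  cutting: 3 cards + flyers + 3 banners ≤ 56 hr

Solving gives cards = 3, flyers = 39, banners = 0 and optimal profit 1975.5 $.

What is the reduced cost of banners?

Binding: press time and collating. Non-binding: cutting (8 unused).
Since cutting is not tight, its dual is 0.
From A_Bᵀ y = c: 3·y_press time + 6·y_collating = 54; 3·y_press time + 5·y_collating = 46.5.
→ y_press time = 3 and y_collating = 7.5.
Reduced cost of banners: c₃ − yᵀa₃ = 9.5 − (3·3 + 7.5·1) = 9.5 − 16.5 = -7.

-7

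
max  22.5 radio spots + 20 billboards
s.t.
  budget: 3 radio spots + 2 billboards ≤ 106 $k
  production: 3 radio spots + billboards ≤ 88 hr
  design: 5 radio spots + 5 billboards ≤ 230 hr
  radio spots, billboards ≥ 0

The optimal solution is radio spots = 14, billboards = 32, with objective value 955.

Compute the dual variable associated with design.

3

Binding: budget and design. Non-binding: production (14 unused).
By complementary slackness, y = 0 for the non-binding constraint.
Dual feasibility on the basic columns requires 3·y_budget + 5·y_design = 22.5, 2·y_budget + 5·y_design = 20.
Solving: y_budget = 2.5, y_design = 3.
Shadow price of design = 3.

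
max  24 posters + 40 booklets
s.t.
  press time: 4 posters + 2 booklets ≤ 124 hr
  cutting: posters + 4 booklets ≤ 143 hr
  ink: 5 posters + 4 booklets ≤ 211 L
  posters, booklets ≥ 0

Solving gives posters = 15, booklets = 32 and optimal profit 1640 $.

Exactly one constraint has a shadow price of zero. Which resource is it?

press time: 124/124 (binding)
cutting: 143/143 (binding)
ink: 203/211 (slack 8)
By complementary slackness, a constraint with positive slack has shadow price 0 → ink.

ink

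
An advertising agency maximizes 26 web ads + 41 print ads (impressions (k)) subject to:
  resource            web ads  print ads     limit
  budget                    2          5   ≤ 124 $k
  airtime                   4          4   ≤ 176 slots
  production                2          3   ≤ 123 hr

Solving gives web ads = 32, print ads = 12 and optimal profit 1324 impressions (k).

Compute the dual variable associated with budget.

5

Binding: budget and airtime. Non-binding: production (23 unused).
Slack constraints have shadow price 0 (complementary slackness).
From A_Bᵀ y = c: 2·y_budget + 4·y_airtime = 26; 5·y_budget + 4·y_airtime = 41.
→ y_budget = 5 and y_airtime = 4.
Shadow price of budget = 5.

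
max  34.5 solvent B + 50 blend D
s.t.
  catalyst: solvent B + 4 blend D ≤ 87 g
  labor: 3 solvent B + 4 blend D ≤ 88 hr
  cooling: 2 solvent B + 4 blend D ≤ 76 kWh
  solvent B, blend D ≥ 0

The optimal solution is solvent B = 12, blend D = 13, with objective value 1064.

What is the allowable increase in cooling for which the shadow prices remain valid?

11.5

Binding constraints: labor, cooling. The basis is B = [[3,4],[2,4]] with det 4.
Per unit increase in cooling, x* moves by d = (-1, 0.75).
The basis stays optimal until catalyst becomes binding; allowable increase = 11.5 kWh.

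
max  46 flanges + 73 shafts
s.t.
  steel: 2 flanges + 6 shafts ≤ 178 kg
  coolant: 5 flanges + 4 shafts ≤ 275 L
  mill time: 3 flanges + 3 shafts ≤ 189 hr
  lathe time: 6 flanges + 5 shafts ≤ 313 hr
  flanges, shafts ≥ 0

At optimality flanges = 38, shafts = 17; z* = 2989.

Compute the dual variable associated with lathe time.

Binding: steel and lathe time. Non-binding: coolant (17 unused), mill time (24 unused).
Since coolant, mill time are not tight, their duals are 0.
The binding rows give the dual system: 2·y_steel + 6·y_lathe time = 46 and 6·y_steel + 5·y_lathe time = 73.
→ y_steel = 8 and y_lathe time = 5.
Shadow price of lathe time = 5.

5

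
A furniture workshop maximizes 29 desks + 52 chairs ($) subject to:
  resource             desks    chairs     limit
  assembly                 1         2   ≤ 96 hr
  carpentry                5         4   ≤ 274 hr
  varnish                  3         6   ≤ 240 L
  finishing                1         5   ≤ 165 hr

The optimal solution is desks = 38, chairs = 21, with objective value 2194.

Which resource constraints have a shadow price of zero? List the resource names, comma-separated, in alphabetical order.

assembly, finishing

assembly: 80/96 (slack 16)
carpentry: 274/274 (binding)
varnish: 240/240 (binding)
finishing: 143/165 (slack 22)
By complementary slackness, a constraint with positive slack has shadow price 0 → assembly, finishing.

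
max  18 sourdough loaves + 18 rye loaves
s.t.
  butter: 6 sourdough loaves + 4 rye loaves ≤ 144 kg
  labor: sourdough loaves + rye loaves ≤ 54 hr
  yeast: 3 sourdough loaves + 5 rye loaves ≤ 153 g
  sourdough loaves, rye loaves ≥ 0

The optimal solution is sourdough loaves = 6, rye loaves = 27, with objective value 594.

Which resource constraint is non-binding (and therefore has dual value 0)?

labor

butter: 144/144 (binding)
labor: 33/54 (slack 21)
yeast: 153/153 (binding)
By complementary slackness, a constraint with positive slack has shadow price 0 → labor.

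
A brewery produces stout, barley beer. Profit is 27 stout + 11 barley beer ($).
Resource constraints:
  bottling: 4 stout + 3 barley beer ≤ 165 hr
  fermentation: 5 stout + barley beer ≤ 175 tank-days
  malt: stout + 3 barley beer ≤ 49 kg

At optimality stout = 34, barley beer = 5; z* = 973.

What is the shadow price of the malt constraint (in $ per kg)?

2

Check each constraint at x*: bottling 151/165 (slack 14); fermentation 175/175 (tight); malt 49/49 (tight).
By complementary slackness, y = 0 for the non-binding constraint.
The binding rows give the dual system: 5·y_fermentation + 1·y_malt = 27 and 1·y_fermentation + 3·y_malt = 11.
Solving: y_fermentation = 5, y_malt = 2.
Shadow price of malt = 2.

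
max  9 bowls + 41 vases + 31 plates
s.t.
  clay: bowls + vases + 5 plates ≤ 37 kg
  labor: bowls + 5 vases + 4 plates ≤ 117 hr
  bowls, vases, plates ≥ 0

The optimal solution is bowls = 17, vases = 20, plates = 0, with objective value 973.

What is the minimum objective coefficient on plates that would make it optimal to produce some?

Check each constraint at x*: clay 37/37 (tight); labor 117/117 (tight).
The binding rows give the dual system: 1·y_clay + 1·y_labor = 9 and 1·y_clay + 5·y_labor = 41.
This yields shadow prices y_clay = 1, y_labor = 8.
plates enters the basis when its profit ≥ yᵀa₃ = 1·5 + 8·4 = 37.

37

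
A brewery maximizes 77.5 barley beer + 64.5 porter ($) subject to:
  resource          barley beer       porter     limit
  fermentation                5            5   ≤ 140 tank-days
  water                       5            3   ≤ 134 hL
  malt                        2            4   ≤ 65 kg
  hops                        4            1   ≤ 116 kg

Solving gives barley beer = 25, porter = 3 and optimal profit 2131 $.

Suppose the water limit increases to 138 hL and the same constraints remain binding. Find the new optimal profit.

Binding: fermentation and water. Non-binding: malt (3 unused), hops (13 unused).
Since malt, hops are not tight, their duals are 0.
Dual feasibility on the basic columns requires 5·y_fermentation + 5·y_water = 77.5, 5·y_fermentation + 3·y_water = 64.5.
This yields shadow prices y_fermentation = 9, y_water = 6.5.
Δz = y_water·Δb = 6.5 × (4) = 26, so new z* = 2131 + 26 = 2157.

2157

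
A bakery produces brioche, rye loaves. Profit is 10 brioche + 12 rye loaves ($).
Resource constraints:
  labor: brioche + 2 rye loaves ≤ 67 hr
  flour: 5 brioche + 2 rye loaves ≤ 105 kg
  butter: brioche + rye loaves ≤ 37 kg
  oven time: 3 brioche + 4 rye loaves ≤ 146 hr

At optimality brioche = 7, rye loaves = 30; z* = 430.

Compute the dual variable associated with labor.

2

Check each constraint at x*: labor 67/67 (tight); flour 95/105 (slack 10); butter 37/37 (tight); oven time 141/146 (slack 5).
Since flour, oven time are not tight, their duals are 0.
Dual feasibility on the basic columns requires 1·y_labor + 1·y_butter = 10, 2·y_labor + 1·y_butter = 12.
Solving: y_labor = 2, y_butter = 8.
Shadow price of labor = 2.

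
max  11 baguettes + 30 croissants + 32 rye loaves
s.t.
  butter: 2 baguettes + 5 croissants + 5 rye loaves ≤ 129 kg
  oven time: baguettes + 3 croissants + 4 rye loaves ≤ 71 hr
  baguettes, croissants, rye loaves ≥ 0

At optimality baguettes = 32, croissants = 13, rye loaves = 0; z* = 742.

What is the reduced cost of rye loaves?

-3

At the optimum: butter uses 129 of 129 (binding); oven time uses 71 of 71 (binding).
Dual feasibility on the basic columns requires 2·y_butter + 1·y_oven time = 11, 5·y_butter + 3·y_oven time = 30.
Solving: y_butter = 3, y_oven time = 5.
Reduced cost of rye loaves: c₃ − yᵀa₃ = 32 − (3·5 + 5·4) = 32 − 35 = -3.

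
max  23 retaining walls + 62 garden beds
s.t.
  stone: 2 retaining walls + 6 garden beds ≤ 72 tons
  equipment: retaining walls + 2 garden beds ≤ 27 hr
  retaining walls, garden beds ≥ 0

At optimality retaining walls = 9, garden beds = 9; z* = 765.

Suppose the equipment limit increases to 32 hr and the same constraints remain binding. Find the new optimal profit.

800

Check each constraint at x*: stone 72/72 (tight); equipment 27/27 (tight).
From A_Bᵀ y = c: 2·y_stone + 1·y_equipment = 23; 6·y_stone + 2·y_equipment = 62.
Solving: y_stone = 8, y_equipment = 7.
Δz = y_equipment·Δb = 7 × (5) = 35, so new z* = 765 + 35 = 800.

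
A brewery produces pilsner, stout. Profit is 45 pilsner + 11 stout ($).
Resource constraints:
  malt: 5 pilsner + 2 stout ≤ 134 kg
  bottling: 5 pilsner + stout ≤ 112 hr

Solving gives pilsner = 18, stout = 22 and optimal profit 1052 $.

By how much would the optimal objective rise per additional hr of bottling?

7

Both malt and bottling are binding at x*.
Dual feasibility on the basic columns requires 5·y_malt + 5·y_bottling = 45, 2·y_malt + 1·y_bottling = 11.
This yields shadow prices y_malt = 2, y_bottling = 7.
Shadow price of bottling = 7.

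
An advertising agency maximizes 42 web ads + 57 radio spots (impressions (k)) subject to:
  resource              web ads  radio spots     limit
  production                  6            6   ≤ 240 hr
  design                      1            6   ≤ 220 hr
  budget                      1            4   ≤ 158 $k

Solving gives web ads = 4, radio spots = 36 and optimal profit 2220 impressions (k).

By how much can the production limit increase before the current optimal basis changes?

Binding constraints: production, design. The basis is B = [[6,6],[1,6]] with det 30.
Per unit increase in production, x* moves by d = (0.2, -0.0333).
The basis stays optimal until budget becomes binding; allowable increase = 150 hr.

150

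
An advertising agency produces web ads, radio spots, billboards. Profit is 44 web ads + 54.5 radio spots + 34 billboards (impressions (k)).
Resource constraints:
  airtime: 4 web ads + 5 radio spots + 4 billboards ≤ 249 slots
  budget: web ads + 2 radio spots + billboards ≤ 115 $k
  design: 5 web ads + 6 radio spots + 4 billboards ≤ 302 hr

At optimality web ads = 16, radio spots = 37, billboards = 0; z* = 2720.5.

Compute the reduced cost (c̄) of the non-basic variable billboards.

-8

Binding: airtime and design. Non-binding: budget (25 unused).
Slack constraints have shadow price 0 (complementary slackness).
Dual feasibility on the basic columns requires 4·y_airtime + 5·y_design = 44, 5·y_airtime + 6·y_design = 54.5.
This yields shadow prices y_airtime = 8.5, y_design = 2.
Reduced cost of billboards: c₃ − yᵀa₃ = 34 − (8.5·4 + 2·4) = 34 − 42 = -8.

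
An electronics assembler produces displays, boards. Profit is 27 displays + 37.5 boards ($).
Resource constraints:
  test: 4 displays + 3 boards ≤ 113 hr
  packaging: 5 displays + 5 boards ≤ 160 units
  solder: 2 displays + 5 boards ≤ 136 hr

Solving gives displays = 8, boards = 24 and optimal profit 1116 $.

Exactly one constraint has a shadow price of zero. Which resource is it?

test: 104/113 (slack 9)
packaging: 160/160 (binding)
solder: 136/136 (binding)
By complementary slackness, a constraint with positive slack has shadow price 0 → test.

test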